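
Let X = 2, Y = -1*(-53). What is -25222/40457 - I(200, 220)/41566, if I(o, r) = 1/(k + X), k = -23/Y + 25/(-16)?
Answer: -1589720246/2522453493 ≈ -0.63023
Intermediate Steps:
Y = 53
k = -1693/848 (k = -23/53 + 25/(-16) = -23*1/53 + 25*(-1/16) = -23/53 - 25/16 = -1693/848 ≈ -1.9965)
I(o, r) = 848/3 (I(o, r) = 1/(-1693/848 + 2) = 1/(3/848) = 848/3)
-25222/40457 - I(200, 220)/41566 = -25222/40457 - 848/(3*41566) = -25222*1/40457 - 848/(3*41566) = -25222/40457 - 1*424/62349 = -25222/40457 - 424/62349 = -1589720246/2522453493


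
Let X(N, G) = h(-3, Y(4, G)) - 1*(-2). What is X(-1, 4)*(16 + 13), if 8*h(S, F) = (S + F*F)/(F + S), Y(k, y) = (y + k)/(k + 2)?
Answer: 7279/120 ≈ 60.658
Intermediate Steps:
Y(k, y) = (k + y)/(2 + k)
h(S, F) = (S + F²)/(8*(F + S)) (h(S, F) = ((S + F*F)/(F + S))/8 = ((S + F²)/(F + S))/8 = (S + F²)/(8*(F + S)))
X(N, G) = 2 + (-3 + (⅔ + G/6)²)/(8*(-7/3 + G/6)) (X(N, G) = (-3 + ((4 + G)/(2 + 4))²)/(8*((4 + G)/(2 + 4) - 3)) - 1*(-2) = (-3 + ((4 + G)/6)²)/(8*((4 + G)/6 - 3)) + 2 = (-3 + (⅔ + G/6)²)/(8*((⅔ + G/6) - 3)) + 2 = (-3 + (⅔ + G/6)²)/(8*(-7/3 + G/6)) + 2 = 2 + (-3 + (⅔ + G/6)²)/(8*(-7/3 + G/6)))
X(-1, 4)*(16 + 13) = ((-1436 + 4² + 104*4)/(48*(-14 + 4)))*(16 + 13) = ((1/48)*(-1436 + 16 + 416)/(-10))*29 = ((1/48)*(-⅒)*(-1004))*29 = (251/120)*29 = 7279/120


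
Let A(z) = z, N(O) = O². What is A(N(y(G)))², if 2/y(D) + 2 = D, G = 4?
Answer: 1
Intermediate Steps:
y(D) = 2/(-2 + D)
A(N(y(G)))² = ((2/(-2 + 4))²)² = ((2/2)²)² = ((2*(½))²)² = (1²)² = 1² = 1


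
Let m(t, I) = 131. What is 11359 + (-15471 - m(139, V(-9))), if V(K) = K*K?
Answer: -4243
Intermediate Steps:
V(K) = K²
11359 + (-15471 - m(139, V(-9))) = 11359 + (-15471 - 1*131) = 11359 + (-15471 - 131) = 11359 - 15602 = -4243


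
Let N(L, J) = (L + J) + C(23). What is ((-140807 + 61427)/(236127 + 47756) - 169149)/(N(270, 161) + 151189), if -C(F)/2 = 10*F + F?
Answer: -48018604947/42898695662 ≈ -1.1193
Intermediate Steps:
C(F) = -22*F (C(F) = -2*(10*F + F) = -22*F)
N(L, J) = -506 + J + L (N(L, J) = (L + J) - 22*23 = (J + L) - 506 = -506 + J + L)
((-140807 + 61427)/(236127 + 47756) - 169149)/(N(270, 161) + 151189) = ((-140807 + 61427)/(236127 + 47756) - 169149)/((-506 + 161 + 270) + 151189) = (-79380/283883 - 169149)/(-75 + 151189) = (-79380*1/283883 - 169149)/151114 = (-79380/283883 - 169149)*(1/151114) = -48018604947/283883*1/151114 = -48018604947/42898695662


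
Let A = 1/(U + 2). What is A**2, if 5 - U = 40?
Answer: 1/1089 ≈ 0.00091827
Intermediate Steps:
U = -35 (U = 5 - 1*40 = 5 - 40 = -35)
A = -1/33 (A = 1/(-35 + 2) = 1/(-33) = -1/33 ≈ -0.030303)
A**2 = (-1/33)**2 = 1/1089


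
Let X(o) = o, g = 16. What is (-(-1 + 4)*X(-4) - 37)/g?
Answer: -25/16 ≈ -1.5625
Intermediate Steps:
(-(-1 + 4)*X(-4) - 37)/g = (-(-1 + 4)*(-4) - 37)/16 = (-3*(-4) - 37)/16 = (-1*(-12) - 37)/16 = (12 - 37)/16 = (1/16)*(-25) = -25/16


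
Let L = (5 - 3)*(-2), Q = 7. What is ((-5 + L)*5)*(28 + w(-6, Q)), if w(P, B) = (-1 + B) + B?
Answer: -1845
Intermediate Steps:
w(P, B) = -1 + 2*B
L = -4 (L = 2*(-2) = -4)
((-5 + L)*5)*(28 + w(-6, Q)) = ((-5 - 4)*5)*(28 + (-1 + 2*7)) = (-9*5)*(28 + (-1 + 14)) = -45*(28 + 13) = -45*41 = -1845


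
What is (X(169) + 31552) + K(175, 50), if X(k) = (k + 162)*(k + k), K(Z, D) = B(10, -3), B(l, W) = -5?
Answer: 143425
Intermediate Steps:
K(Z, D) = -5
X(k) = 2*k*(162 + k) (X(k) = (162 + k)*(2*k) = 2*k*(162 + k))
(X(169) + 31552) + K(175, 50) = (2*169*(162 + 169) + 31552) - 5 = (2*169*331 + 31552) - 5 = (111878 + 31552) - 5 = 143430 - 5 = 143425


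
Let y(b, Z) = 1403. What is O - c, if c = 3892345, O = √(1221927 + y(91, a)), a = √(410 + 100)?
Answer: -3892345 + √1223330 ≈ -3.8912e+6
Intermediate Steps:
a = √510 ≈ 22.583
O = √1223330 (O = √(1221927 + 1403) = √1223330 ≈ 1106.0)
O - c = √1223330 - 1*3892345 = √1223330 - 3892345 = -3892345 + √1223330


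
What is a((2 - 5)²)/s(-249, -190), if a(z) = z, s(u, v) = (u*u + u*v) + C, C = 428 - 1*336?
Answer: 9/109403 ≈ 8.2265e-5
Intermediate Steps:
C = 92 (C = 428 - 336 = 92)
s(u, v) = 92 + u² + u*v (s(u, v) = (u*u + u*v) + 92 = (u² + u*v) + 92 = 92 + u² + u*v)
a((2 - 5)²)/s(-249, -190) = (2 - 5)²/(92 + (-249)² - 249*(-190)) = (-3)²/(92 + 62001 + 47310) = 9/109403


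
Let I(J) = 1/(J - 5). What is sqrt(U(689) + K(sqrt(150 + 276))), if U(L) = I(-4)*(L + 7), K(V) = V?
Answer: sqrt(-696 + 9*sqrt(426))/3 ≈ 7.5295*I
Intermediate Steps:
I(J) = 1/(-5 + J)
U(L) = -7/9 - L/9 (U(L) = (L + 7)/(-5 - 4) = (7 + L)/(-9) = -(7 + L)/9 = -7/9 - L/9)
sqrt(U(689) + K(sqrt(150 + 276))) = sqrt((-7/9 - 1/9*689) + sqrt(150 + 276)) = sqrt((-7/9 - 689/9) + sqrt(426)) = sqrt(-232/3 + sqrt(426))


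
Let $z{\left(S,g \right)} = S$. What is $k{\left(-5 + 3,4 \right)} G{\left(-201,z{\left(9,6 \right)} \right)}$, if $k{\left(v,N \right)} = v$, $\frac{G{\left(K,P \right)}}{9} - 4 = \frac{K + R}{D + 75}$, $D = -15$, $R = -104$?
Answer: $\frac{39}{2} \approx 19.5$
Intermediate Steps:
$G{\left(K,P \right)} = \frac{102}{5} + \frac{3 K}{20}$ ($G{\left(K,P \right)} = 36 + 9 \frac{K - 104}{-15 + 75} = 36 + 9 \frac{-104 + K}{60} = 36 + 9 \left(-104 + K\right) \frac{1}{60} = 36 + 9 \left(- \frac{26}{15} + \frac{K}{60}\right) = 36 + \left(- \frac{78}{5} + \frac{3 K}{20}\right) = \frac{102}{5} + \frac{3 K}{20}$)
$k{\left(-5 + 3,4 \right)} G{\left(-201,z{\left(9,6 \right)} \right)} = \left(-5 + 3\right) \left(\frac{102}{5} + \frac{3}{20} \left(-201\right)\right) = - 2 \left(\frac{102}{5} - \frac{603}{20}\right) = \left(-2\right) \left(- \frac{39}{4}\right) = \frac{39}{2}$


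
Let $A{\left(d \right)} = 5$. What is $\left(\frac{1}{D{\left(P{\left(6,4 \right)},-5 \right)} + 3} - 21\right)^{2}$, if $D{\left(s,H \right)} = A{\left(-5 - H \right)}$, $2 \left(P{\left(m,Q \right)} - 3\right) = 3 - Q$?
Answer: $\frac{27889}{64} \approx 435.77$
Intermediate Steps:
$P{\left(m,Q \right)} = \frac{9}{2} - \frac{Q}{2}$ ($P{\left(m,Q \right)} = 3 + \frac{3 - Q}{2} = 3 - \left(- \frac{3}{2} + \frac{Q}{2}\right) = \frac{9}{2} - \frac{Q}{2}$)
$D{\left(s,H \right)} = 5$
$\left(\frac{1}{D{\left(P{\left(6,4 \right)},-5 \right)} + 3} - 21\right)^{2} = \left(\frac{1}{5 + 3} - 21\right)^{2} = \left(\frac{1}{8} - 21\right)^{2} = \left(- \frac{167}{8}\right)^{2} = \frac{27889}{64}$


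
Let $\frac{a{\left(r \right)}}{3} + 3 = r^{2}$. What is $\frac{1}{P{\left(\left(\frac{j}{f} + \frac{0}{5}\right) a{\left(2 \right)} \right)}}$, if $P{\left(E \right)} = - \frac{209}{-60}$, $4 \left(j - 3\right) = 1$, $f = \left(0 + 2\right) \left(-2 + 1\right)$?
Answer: $\frac{60}{209} \approx 0.28708$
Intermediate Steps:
$a{\left(r \right)} = -9 + 3 r^{2}$
$f = -2$ ($f = 2 \left(-1\right) = -2$)
$j = \frac{13}{4}$ ($j = 3 + \frac{1}{4} \cdot 1 = 3 + \frac{1}{4} = \frac{13}{4} \approx 3.25$)
$P{\left(E \right)} = \frac{209}{60}$ ($P{\left(E \right)} = \left(-209\right) \left(- \frac{1}{60}\right) = \frac{209}{60}$)
$\frac{1}{P{\left(\left(\frac{j}{f} + \frac{0}{5}\right) a{\left(2 \right)} \right)}} = \frac{1}{\frac{209}{60}} = \frac{60}{209}$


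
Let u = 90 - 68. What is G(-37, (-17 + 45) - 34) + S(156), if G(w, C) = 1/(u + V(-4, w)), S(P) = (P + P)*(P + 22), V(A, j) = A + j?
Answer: 1055183/19 ≈ 55536.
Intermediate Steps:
u = 22
S(P) = 2*P*(22 + P) (S(P) = (2*P)*(22 + P) = 2*P*(22 + P))
G(w, C) = 1/(18 + w) (G(w, C) = 1/(22 + (-4 + w)) = 1/(18 + w))
G(-37, (-17 + 45) - 34) + S(156) = 1/(18 - 37) + 2*156*(22 + 156) = 1/(-19) + 2*156*178 = -1/19 + 55536 = 1055183/19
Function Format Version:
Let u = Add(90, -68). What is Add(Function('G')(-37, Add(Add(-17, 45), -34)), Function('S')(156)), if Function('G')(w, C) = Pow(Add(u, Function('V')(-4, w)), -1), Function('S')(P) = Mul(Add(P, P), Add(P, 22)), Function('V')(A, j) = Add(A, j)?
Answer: Rational(1055183, 19) ≈ 55536.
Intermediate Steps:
u = 22
Function('S')(P) = Mul(2, P, Add(22, P)) (Function('S')(P) = Mul(Mul(2, P), Add(22, P)) = Mul(2, P, Add(22, P)))
Function('G')(w, C) = Pow(Add(18, w), -1) (Function('G')(w, C) = Pow(Add(22, Add(-4, w)), -1) = Pow(Add(18, w), -1))
Add(Function('G')(-37, Add(Add(-17, 45), -34)), Function('S')(156)) = Add(Pow(Add(18, -37), -1), Mul(2, 156, Add(22, 156))) = Add(Pow(-19, -1), Mul(2, 156, 178)) = Add(Rational(-1, 19), 55536) = Rational(1055183, 19)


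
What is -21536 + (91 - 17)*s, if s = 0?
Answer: -21536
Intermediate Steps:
-21536 + (91 - 17)*s = -21536 + (91 - 17)*0 = -21536 + 74*0 = -21536 + 0 = -21536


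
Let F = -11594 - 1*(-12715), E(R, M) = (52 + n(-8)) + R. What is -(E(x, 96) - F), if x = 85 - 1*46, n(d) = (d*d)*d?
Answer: 1542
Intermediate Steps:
n(d) = d³ (n(d) = d²*d = d³)
x = 39 (x = 85 - 46 = 39)
E(R, M) = -460 + R (E(R, M) = (52 + (-8)³) + R = (52 - 512) + R = -460 + R)
F = 1121 (F = -11594 + 12715 = 1121)
-(E(x, 96) - F) = -((-460 + 39) - 1*1121) = -(-421 - 1121) = -1*(-1542) = 1542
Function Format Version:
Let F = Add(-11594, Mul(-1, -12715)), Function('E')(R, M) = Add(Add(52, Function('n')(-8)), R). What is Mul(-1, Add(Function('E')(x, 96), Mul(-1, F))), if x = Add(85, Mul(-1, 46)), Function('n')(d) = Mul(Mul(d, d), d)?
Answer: 1542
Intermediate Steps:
Function('n')(d) = Pow(d, 3) (Function('n')(d) = Mul(Pow(d, 2), d) = Pow(d, 3))
x = 39 (x = Add(85, -46) = 39)
Function('E')(R, M) = Add(-460, R) (Function('E')(R, M) = Add(Add(52, Pow(-8, 3)), R) = Add(Add(52, -512), R) = Add(-460, R))
F = 1121 (F = Add(-11594, 12715) = 1121)
Mul(-1, Add(Function('E')(x, 96), Mul(-1, F))) = Mul(-1, Add(Add(-460, 39), Mul(-1, 1121))) = Mul(-1, Add(-421, -1121)) = Mul(-1, -1542) = 1542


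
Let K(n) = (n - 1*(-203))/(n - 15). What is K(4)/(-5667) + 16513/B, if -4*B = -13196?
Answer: 343351258/68549921 ≈ 5.0088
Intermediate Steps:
B = 3299 (B = -¼*(-13196) = 3299)
K(n) = (203 + n)/(-15 + n) (K(n) = (n + 203)/(-15 + n) = (203 + n)/(-15 + n))
K(4)/(-5667) + 16513/B = ((203 + 4)/(-15 + 4))/(-5667) + 16513/3299 = (207/(-11))*(-1/5667) + 16513*(1/3299) = -1/11*207*(-1/5667) + 16513/3299 = -207/11*(-1/5667) + 16513/3299 = 69/20779 + 16513/3299 = 343351258/68549921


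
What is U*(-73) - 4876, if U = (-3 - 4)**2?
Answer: -8453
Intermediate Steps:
U = 49 (U = (-7)**2 = 49)
U*(-73) - 4876 = 49*(-73) - 4876 = -3577 - 4876 = -8453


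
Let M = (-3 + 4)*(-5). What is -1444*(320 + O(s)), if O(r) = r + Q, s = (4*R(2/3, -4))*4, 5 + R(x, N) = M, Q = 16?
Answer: -254144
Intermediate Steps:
M = -5 (M = 1*(-5) = -5)
R(x, N) = -10 (R(x, N) = -5 - 5 = -10)
s = -160 (s = (4*(-10))*4 = -40*4 = -160)
O(r) = 16 + r (O(r) = r + 16 = 16 + r)
-1444*(320 + O(s)) = -1444*(320 + (16 - 160)) = -1444*(320 - 144) = -1444*176 = -254144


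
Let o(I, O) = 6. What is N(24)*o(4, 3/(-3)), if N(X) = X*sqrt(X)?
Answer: 288*sqrt(6) ≈ 705.45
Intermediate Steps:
N(X) = X**(3/2)
N(24)*o(4, 3/(-3)) = 24**(3/2)*6 = (48*sqrt(6))*6 = 288*sqrt(6)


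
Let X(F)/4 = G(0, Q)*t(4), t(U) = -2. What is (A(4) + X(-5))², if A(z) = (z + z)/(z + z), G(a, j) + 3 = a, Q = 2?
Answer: 625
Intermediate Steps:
G(a, j) = -3 + a
X(F) = 24 (X(F) = 4*((-3 + 0)*(-2)) = 4*(-3*(-2)) = 4*6 = 24)
A(z) = 1 (A(z) = (2*z)/((2*z)) = (2*z)*(1/(2*z)) = 1)
(A(4) + X(-5))² = (1 + 24)² = 25² = 625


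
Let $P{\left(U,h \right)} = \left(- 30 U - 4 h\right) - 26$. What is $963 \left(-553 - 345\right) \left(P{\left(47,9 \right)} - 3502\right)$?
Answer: $4301385876$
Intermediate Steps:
$P{\left(U,h \right)} = -26 - 30 U - 4 h$
$963 \left(-553 - 345\right) \left(P{\left(47,9 \right)} - 3502\right) = 963 \left(-553 - 345\right) \left(\left(-26 - 1410 - 36\right) - 3502\right) = 963 \left(- 898 \left(\left(-26 - 1410 - 36\right) - 3502\right)\right) = 963 \left(- 898 \left(-1472 - 3502\right)\right) = 963 \left(\left(-898\right) \left(-4974\right)\right) = 963 \cdot 4466652 = 4301385876$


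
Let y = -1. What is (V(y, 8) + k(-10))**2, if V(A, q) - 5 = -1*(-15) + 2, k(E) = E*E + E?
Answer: 12544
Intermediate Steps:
k(E) = E + E**2 (k(E) = E**2 + E = E + E**2)
V(A, q) = 22 (V(A, q) = 5 + (-1*(-15) + 2) = 5 + (15 + 2) = 5 + 17 = 22)
(V(y, 8) + k(-10))**2 = (22 - 10*(1 - 10))**2 = (22 - 10*(-9))**2 = (22 + 90)**2 = 112**2 = 12544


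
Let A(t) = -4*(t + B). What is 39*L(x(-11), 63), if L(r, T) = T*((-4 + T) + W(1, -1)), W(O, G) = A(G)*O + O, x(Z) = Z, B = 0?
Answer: 157248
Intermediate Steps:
A(t) = -4*t (A(t) = -4*(t + 0) = -4*t)
W(O, G) = O - 4*G*O (W(O, G) = (-4*G)*O + O = -4*G*O + O = O - 4*G*O)
L(r, T) = T*(1 + T) (L(r, T) = T*((-4 + T) + 1*(1 - 4*(-1))) = T*((-4 + T) + 1*(1 + 4)) = T*((-4 + T) + 1*5) = T*((-4 + T) + 5) = T*(1 + T))
39*L(x(-11), 63) = 39*(63*(1 + 63)) = 39*(63*64) = 39*4032 = 157248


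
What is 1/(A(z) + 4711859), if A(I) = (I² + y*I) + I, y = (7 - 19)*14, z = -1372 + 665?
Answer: 1/5329777 ≈ 1.8763e-7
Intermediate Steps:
z = -707
y = -168 (y = -12*14 = -168)
A(I) = I² - 167*I (A(I) = (I² - 168*I) + I = I² - 167*I)
1/(A(z) + 4711859) = 1/(-707*(-167 - 707) + 4711859) = 1/(-707*(-874) + 4711859) = 1/(617918 + 4711859) = 1/5329777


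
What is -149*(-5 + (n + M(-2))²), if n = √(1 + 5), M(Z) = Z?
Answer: -745 + 596*√6 ≈ 714.90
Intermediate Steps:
n = √6 ≈ 2.4495
-149*(-5 + (n + M(-2))²) = -149*(-5 + (√6 - 2)²) = -149*(-5 + (-2 + √6)²) = 745 - 149*(-2 + √6)²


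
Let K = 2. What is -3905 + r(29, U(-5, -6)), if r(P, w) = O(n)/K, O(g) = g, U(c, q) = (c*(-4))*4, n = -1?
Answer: -7811/2 ≈ -3905.5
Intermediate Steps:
U(c, q) = -16*c (U(c, q) = -4*c*4 = -16*c)
r(P, w) = -½ (r(P, w) = -1/2 = -1*½ = -½)
-3905 + r(29, U(-5, -6)) = -3905 - ½ = -7811/2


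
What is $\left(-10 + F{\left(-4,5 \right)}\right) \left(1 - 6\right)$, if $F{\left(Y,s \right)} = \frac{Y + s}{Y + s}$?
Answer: $45$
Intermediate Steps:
$F{\left(Y,s \right)} = 1$
$\left(-10 + F{\left(-4,5 \right)}\right) \left(1 - 6\right) = \left(-10 + 1\right) \left(1 - 6\right) = \left(-9\right) \left(-5\right) = 45$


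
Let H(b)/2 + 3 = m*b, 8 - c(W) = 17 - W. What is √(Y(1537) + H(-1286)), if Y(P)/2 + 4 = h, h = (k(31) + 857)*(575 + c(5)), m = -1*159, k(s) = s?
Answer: √1423030 ≈ 1192.9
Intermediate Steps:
c(W) = -9 + W (c(W) = 8 - (17 - W) = 8 + (-17 + W) = -9 + W)
m = -159
H(b) = -6 - 318*b (H(b) = -6 + 2*(-159*b) = -6 - 318*b)
h = 507048 (h = (31 + 857)*(575 + (-9 + 5)) = 888*(575 - 4) = 888*571 = 507048)
Y(P) = 1014088 (Y(P) = -8 + 2*507048 = -8 + 1014096 = 1014088)
√(Y(1537) + H(-1286)) = √(1014088 + (-6 - 318*(-1286))) = √(1014088 + (-6 + 408948)) = √(1014088 + 408942) = √1423030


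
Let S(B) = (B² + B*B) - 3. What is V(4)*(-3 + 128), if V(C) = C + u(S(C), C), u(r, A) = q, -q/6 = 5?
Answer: -3250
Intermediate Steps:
q = -30 (q = -6*5 = -30)
S(B) = -3 + 2*B² (S(B) = (B² + B²) - 3 = 2*B² - 3 = -3 + 2*B²)
u(r, A) = -30
V(C) = -30 + C (V(C) = C - 30 = -30 + C)
V(4)*(-3 + 128) = (-30 + 4)*(-3 + 128) = -26*125 = -3250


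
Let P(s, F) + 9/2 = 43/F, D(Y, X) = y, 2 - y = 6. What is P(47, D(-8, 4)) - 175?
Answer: -761/4 ≈ -190.25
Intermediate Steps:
y = -4 (y = 2 - 1*6 = 2 - 6 = -4)
D(Y, X) = -4
P(s, F) = -9/2 + 43/F
P(47, D(-8, 4)) - 175 = (-9/2 + 43/(-4)) - 175 = (-9/2 + 43*(-¼)) - 175 = (-9/2 - 43/4) - 175 = -61/4 - 175 = -761/4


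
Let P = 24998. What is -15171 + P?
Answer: 9827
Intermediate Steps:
-15171 + P = -15171 + 24998 = 9827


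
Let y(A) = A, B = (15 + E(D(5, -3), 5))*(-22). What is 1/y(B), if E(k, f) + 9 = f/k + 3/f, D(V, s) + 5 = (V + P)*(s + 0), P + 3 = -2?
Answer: -5/616 ≈ -0.0081169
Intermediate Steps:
P = -5 (P = -3 - 2 = -5)
D(V, s) = -5 + s*(-5 + V) (D(V, s) = -5 + (V - 5)*(s + 0) = -5 + (-5 + V)*s = -5 + s*(-5 + V))
E(k, f) = -9 + 3/f + f/k (E(k, f) = -9 + (f/k + 3/f) = -9 + (3/f + f/k) = -9 + 3/f + f/k)
B = -616/5 (B = (15 + (-9 + 3/5 + 5/(-5 - 5*(-3) + 5*(-3))))*(-22) = (15 + (-9 + 3*(⅕) + 5/(-5 + 15 - 15)))*(-22) = (15 + (-9 + ⅗ + 5/(-5)))*(-22) = (15 + (-9 + ⅗ + 5*(-⅕)))*(-22) = (15 + (-9 + ⅗ - 1))*(-22) = (15 - 47/5)*(-22) = (28/5)*(-22) = -616/5 ≈ -123.20)
1/y(B) = 1/(-616/5) = -5/616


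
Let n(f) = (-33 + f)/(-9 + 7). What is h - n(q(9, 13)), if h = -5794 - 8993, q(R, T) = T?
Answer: -14797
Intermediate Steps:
n(f) = 33/2 - f/2 (n(f) = (-33 + f)/(-2) = (-33 + f)*(-½) = 33/2 - f/2)
h = -14787
h - n(q(9, 13)) = -14787 - (33/2 - ½*13) = -14787 - (33/2 - 13/2) = -14787 - 1*10 = -14787 - 10 = -14797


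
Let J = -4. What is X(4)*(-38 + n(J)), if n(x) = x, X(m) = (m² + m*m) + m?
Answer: -1512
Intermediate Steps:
X(m) = m + 2*m² (X(m) = (m² + m²) + m = 2*m² + m = m + 2*m²)
X(4)*(-38 + n(J)) = (4*(1 + 2*4))*(-38 - 4) = (4*(1 + 8))*(-42) = (4*9)*(-42) = 36*(-42) = -1512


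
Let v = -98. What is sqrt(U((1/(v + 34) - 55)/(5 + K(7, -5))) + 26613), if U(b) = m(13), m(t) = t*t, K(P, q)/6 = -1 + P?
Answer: sqrt(26782) ≈ 163.65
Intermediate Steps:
K(P, q) = -6 + 6*P (K(P, q) = 6*(-1 + P) = -6 + 6*P)
m(t) = t**2
U(b) = 169 (U(b) = 13**2 = 169)
sqrt(U((1/(v + 34) - 55)/(5 + K(7, -5))) + 26613) = sqrt(169 + 26613) = sqrt(26782)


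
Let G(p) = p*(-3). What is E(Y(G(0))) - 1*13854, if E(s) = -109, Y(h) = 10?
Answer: -13963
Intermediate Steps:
G(p) = -3*p
E(Y(G(0))) - 1*13854 = -109 - 1*13854 = -109 - 13854 = -13963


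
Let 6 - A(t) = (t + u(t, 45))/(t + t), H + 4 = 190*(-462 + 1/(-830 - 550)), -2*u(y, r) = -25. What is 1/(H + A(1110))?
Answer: -20424/1792791011 ≈ -1.1392e-5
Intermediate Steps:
u(y, r) = 25/2 (u(y, r) = -1/2*(-25) = 25/2)
H = -12114211/138 (H = -4 + 190*(-462 + 1/(-830 - 550)) = -4 + 190*(-462 + 1/(-1380)) = -4 + 190*(-462 - 1/1380) = -4 + 190*(-637561/1380) = -4 - 12113659/138 = -12114211/138 ≈ -87784.)
A(t) = 6 - (25/2 + t)/(2*t) (A(t) = 6 - (t + 25/2)/(t + t) = 6 - (25/2 + t)/(2*t))
1/(H + A(1110)) = 1/(-12114211/138 + (1/4)*(-25 + 22*1110)/1110) = 1/(-12114211/138 + (1/4)*(1/1110)*(-25 + 24420)) = 1/(-12114211/138 + (1/4)*(1/1110)*24395) = 1/(-12114211/138 + 4879/888) = 1/(-1792791011/20424) = -20424/1792791011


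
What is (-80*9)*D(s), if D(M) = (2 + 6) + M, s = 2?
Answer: -7200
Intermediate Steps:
D(M) = 8 + M
(-80*9)*D(s) = (-80*9)*(8 + 2) = -720*10 = -7200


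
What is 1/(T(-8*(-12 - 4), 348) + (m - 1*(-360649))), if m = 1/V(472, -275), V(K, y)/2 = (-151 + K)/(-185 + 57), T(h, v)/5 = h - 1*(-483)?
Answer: 321/116748920 ≈ 2.7495e-6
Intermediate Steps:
T(h, v) = 2415 + 5*h (T(h, v) = 5*(h - 1*(-483)) = 5*(h + 483) = 5*(483 + h) = 2415 + 5*h)
V(K, y) = 151/64 - K/64 (V(K, y) = 2*((-151 + K)/(-185 + 57)) = 2*((-151 + K)/(-128)) = 2*((-151 + K)*(-1/128)) = 2*(151/128 - K/128) = 151/64 - K/64)
m = -64/321 (m = 1/(151/64 - 1/64*472) = 1/(151/64 - 59/8) = 1/(-321/64) = -64/321 ≈ -0.19938)
1/(T(-8*(-12 - 4), 348) + (m - 1*(-360649))) = 1/((2415 + 5*(-8*(-12 - 4))) + (-64/321 - 1*(-360649))) = 1/((2415 + 5*(-8*(-16))) + (-64/321 + 360649)) = 1/((2415 + 5*128) + 115768265/321) = 1/((2415 + 640) + 115768265/321) = 1/(3055 + 115768265/321) = 1/(116748920/321) = 321/116748920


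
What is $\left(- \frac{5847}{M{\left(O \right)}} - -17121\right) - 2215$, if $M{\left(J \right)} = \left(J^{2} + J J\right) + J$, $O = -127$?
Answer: $\frac{478938839}{32131} \approx 14906.0$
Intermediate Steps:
$M{\left(J \right)} = J + 2 J^{2}$ ($M{\left(J \right)} = \left(J^{2} + J^{2}\right) + J = 2 J^{2} + J = J + 2 J^{2}$)
$\left(- \frac{5847}{M{\left(O \right)}} - -17121\right) - 2215 = \left(- \frac{5847}{\left(-127\right) \left(1 + 2 \left(-127\right)\right)} - -17121\right) - 2215 = \left(- \frac{5847}{\left(-127\right) \left(1 - 254\right)} + 17121\right) - 2215 = \left(- \frac{5847}{\left(-127\right) \left(-253\right)} + 17121\right) - 2215 = \left(- \frac{5847}{32131} + 17121\right) - 2215 = \frac{550109004}{32131} - 2215 = \frac{478938839}{32131}$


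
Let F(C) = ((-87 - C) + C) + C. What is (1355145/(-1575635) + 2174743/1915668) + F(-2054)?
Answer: -1292309999103887/603678709836 ≈ -2140.7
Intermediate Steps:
F(C) = -87 + C
(1355145/(-1575635) + 2174743/1915668) + F(-2054) = (1355145/(-1575635) + 2174743/1915668) + (-87 - 2054) = (1355145*(-1/1575635) + 2174743*(1/1915668)) - 2141 = (-271029/315127 + 2174743/1915668) - 2141 = 166118654989/603678709836 - 2141 = -1292309999103887/603678709836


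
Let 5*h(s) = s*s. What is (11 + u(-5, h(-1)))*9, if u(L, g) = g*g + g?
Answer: 2529/25 ≈ 101.16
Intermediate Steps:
h(s) = s²/5 (h(s) = (s*s)/5 = s²/5)
u(L, g) = g + g² (u(L, g) = g² + g = g + g²)
(11 + u(-5, h(-1)))*9 = (11 + ((⅕)*(-1)²)*(1 + (⅕)*(-1)²))*9 = (11 + ((⅕)*1)*(1 + (⅕)*1))*9 = (11 + (1 + ⅕)/5)*9 = (11 + (⅕)*(6/5))*9 = (11 + 6/25)*9 = (281/25)*9 = 2529/25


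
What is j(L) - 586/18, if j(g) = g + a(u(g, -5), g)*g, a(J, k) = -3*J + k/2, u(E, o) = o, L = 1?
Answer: -289/18 ≈ -16.056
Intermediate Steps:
a(J, k) = k/2 - 3*J (a(J, k) = -3*J + k*(1/2) = -3*J + k/2 = k/2 - 3*J)
j(g) = g + g*(15 + g/2) (j(g) = g + (g/2 - 3*(-5))*g = g + (g/2 + 15)*g = g + (15 + g/2)*g = g + g*(15 + g/2))
j(L) - 586/18 = (1/2)*1*(32 + 1) - 586/18 = (1/2)*1*33 - 586*1/18 = 33/2 - 293/9 = -289/18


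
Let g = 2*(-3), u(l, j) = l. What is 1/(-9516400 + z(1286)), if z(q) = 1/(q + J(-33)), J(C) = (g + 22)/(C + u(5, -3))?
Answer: -8998/85628567193 ≈ -1.0508e-7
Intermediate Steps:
g = -6
J(C) = 16/(5 + C) (J(C) = (-6 + 22)/(C + 5) = 16/(5 + C))
z(q) = 1/(-4/7 + q) (z(q) = 1/(q + 16/(5 - 33)) = 1/(q + 16/(-28)) = 1/(q + 16*(-1/28)) = 1/(q - 4/7) = 1/(-4/7 + q))
1/(-9516400 + z(1286)) = 1/(-9516400 + 7/(-4 + 7*1286)) = 1/(-9516400 + 7/(-4 + 9002)) = 1/(-9516400 + 7/8998) = 1/(-85628567193/8998) = -8998/85628567193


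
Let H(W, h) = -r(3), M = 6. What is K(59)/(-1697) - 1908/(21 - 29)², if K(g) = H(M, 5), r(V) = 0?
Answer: -477/16 ≈ -29.813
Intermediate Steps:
H(W, h) = 0 (H(W, h) = -1*0 = 0)
K(g) = 0
K(59)/(-1697) - 1908/(21 - 29)² = 0/(-1697) - 1908/(21 - 29)² = 0*(-1/1697) - 1908/((-8)²) = 0 - 1908/64 = 0 - 1908*1/64 = 0 - 477/16 = -477/16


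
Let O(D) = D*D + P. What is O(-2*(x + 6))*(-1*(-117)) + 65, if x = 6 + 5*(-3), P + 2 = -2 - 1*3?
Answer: 3458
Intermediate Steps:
P = -7 (P = -2 + (-2 - 1*3) = -2 + (-2 - 3) = -2 - 5 = -7)
x = -9 (x = 6 - 15 = -9)
O(D) = -7 + D² (O(D) = D*D - 7 = D² - 7 = -7 + D²)
O(-2*(x + 6))*(-1*(-117)) + 65 = (-7 + (-2*(-9 + 6))²)*(-1*(-117)) + 65 = (-7 + (-2*(-3))²)*117 + 65 = (-7 + 6²)*117 + 65 = (-7 + 36)*117 + 65 = 29*117 + 65 = 3393 + 65 = 3458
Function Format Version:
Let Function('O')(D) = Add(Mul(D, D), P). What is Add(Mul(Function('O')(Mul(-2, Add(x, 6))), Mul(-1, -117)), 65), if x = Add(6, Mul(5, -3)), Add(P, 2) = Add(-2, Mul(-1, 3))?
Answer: 3458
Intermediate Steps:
P = -7 (P = Add(-2, Add(-2, Mul(-1, 3))) = Add(-2, Add(-2, -3)) = Add(-2, -5) = -7)
x = -9 (x = Add(6, -15) = -9)
Function('O')(D) = Add(-7, Pow(D, 2)) (Function('O')(D) = Add(Mul(D, D), -7) = Add(Pow(D, 2), -7) = Add(-7, Pow(D, 2)))
Add(Mul(Function('O')(Mul(-2, Add(x, 6))), Mul(-1, -117)), 65) = Add(Mul(Add(-7, Pow(Mul(-2, Add(-9, 6)), 2)), Mul(-1, -117)), 65) = Add(Mul(Add(-7, Pow(Mul(-2, -3), 2)), 117), 65) = Add(Mul(Add(-7, Pow(6, 2)), 117), 65) = Add(Mul(Add(-7, 36), 117), 65) = Add(Mul(29, 117), 65) = Add(3393, 65) = 3458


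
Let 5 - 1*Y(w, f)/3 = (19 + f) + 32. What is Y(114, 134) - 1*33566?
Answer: -34106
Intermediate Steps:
Y(w, f) = -138 - 3*f (Y(w, f) = 15 - 3*((19 + f) + 32) = 15 - 3*(51 + f) = 15 + (-153 - 3*f) = -138 - 3*f)
Y(114, 134) - 1*33566 = (-138 - 3*134) - 1*33566 = (-138 - 402) - 33566 = -540 - 33566 = -34106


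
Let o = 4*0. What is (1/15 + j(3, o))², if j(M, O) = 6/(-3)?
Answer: 841/225 ≈ 3.7378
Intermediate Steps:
o = 0
j(M, O) = -2 (j(M, O) = 6*(-⅓) = -2)
(1/15 + j(3, o))² = (1/15 - 2)² = (-29/15)² = 841/225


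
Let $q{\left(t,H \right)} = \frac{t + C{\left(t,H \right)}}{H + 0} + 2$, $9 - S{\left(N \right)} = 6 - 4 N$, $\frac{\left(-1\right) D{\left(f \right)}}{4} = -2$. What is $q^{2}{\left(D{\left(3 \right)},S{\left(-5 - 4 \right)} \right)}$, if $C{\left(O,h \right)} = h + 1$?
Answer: $\frac{900}{121} \approx 7.438$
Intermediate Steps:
$D{\left(f \right)} = 8$ ($D{\left(f \right)} = \left(-4\right) \left(-2\right) = 8$)
$S{\left(N \right)} = 3 + 4 N$ ($S{\left(N \right)} = 9 - \left(6 - 4 N\right) = 9 + \left(-6 + 4 N\right) = 3 + 4 N$)
$C{\left(O,h \right)} = 1 + h$
$q{\left(t,H \right)} = 2 + \frac{1 + H + t}{H}$ ($q{\left(t,H \right)} = \frac{t + \left(1 + H\right)}{H + 0} + 2 = \frac{1 + H + t}{H} + 2 = 2 + \frac{1 + H + t}{H}$)
$q^{2}{\left(D{\left(3 \right)},S{\left(-5 - 4 \right)} \right)} = \left(\frac{1 + 8 + 3 \left(3 + 4 \left(-5 - 4\right)\right)}{3 + 4 \left(-5 - 4\right)}\right)^{2} = \left(\frac{1 + 8 + 3 \left(3 + 4 \left(-9\right)\right)}{3 + 4 \left(-9\right)}\right)^{2} = \left(\frac{1 + 8 + 3 \left(3 - 36\right)}{3 - 36}\right)^{2} = \left(\frac{1 + 8 + 3 \left(-33\right)}{-33}\right)^{2} = \left(- \frac{1 + 8 - 99}{33}\right)^{2} = \left(\left(- \frac{1}{33}\right) \left(-90\right)\right)^{2} = \left(\frac{30}{11}\right)^{2} = \frac{900}{121}$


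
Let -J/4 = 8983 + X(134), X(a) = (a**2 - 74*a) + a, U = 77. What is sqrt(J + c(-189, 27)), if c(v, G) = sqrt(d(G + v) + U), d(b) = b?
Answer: sqrt(-68628 + I*sqrt(85)) ≈ 0.018 + 261.97*I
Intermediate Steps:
X(a) = a**2 - 73*a
c(v, G) = sqrt(77 + G + v) (c(v, G) = sqrt((G + v) + 77) = sqrt(77 + G + v))
J = -68628 (J = -4*(8983 + 134*(-73 + 134)) = -4*(8983 + 134*61) = -4*(8983 + 8174) = -4*17157 = -68628)
sqrt(J + c(-189, 27)) = sqrt(-68628 + sqrt(77 + 27 - 189)) = sqrt(-68628 + sqrt(-85)) = sqrt(-68628 + I*sqrt(85))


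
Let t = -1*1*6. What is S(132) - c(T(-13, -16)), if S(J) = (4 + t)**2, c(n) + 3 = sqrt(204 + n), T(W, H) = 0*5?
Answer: 7 - 2*sqrt(51) ≈ -7.2829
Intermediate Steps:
T(W, H) = 0
c(n) = -3 + sqrt(204 + n)
t = -6 (t = -1*6 = -6)
S(J) = 4 (S(J) = (4 - 6)**2 = (-2)**2 = 4)
S(132) - c(T(-13, -16)) = 4 - (-3 + sqrt(204 + 0)) = 4 - (-3 + sqrt(204)) = 4 - (-3 + 2*sqrt(51)) = 4 + (3 - 2*sqrt(51)) = 7 - 2*sqrt(51)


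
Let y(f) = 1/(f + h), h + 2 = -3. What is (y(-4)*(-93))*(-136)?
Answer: -4216/3 ≈ -1405.3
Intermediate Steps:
h = -5 (h = -2 - 3 = -5)
y(f) = 1/(-5 + f) (y(f) = 1/(f - 5) = 1/(-5 + f))
(y(-4)*(-93))*(-136) = (-93/(-5 - 4))*(-136) = (-93/(-9))*(-136) = -⅑*(-93)*(-136) = (31/3)*(-136) = -4216/3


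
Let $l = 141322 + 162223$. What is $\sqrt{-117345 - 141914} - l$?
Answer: $-303545 + 7 i \sqrt{5291} \approx -3.0355 \cdot 10^{5} + 509.17 i$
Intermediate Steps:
$l = 303545$
$\sqrt{-117345 - 141914} - l = \sqrt{-117345 - 141914} - 303545 = \sqrt{-259259} - 303545 = 7 i \sqrt{5291} - 303545 = -303545 + 7 i \sqrt{5291}$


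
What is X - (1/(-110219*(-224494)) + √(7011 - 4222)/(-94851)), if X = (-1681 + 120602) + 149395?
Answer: 6639078069170775/24743504186 + √2789/94851 ≈ 2.6832e+5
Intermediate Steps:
X = 268316 (X = 118921 + 149395 = 268316)
X - (1/(-110219*(-224494)) + √(7011 - 4222)/(-94851)) = 268316 - (1/(-110219*(-224494)) + √(7011 - 4222)/(-94851)) = 268316 - (-1/110219*(-1/224494) + √2789*(-1/94851)) = 268316 - (1/24743504186 - √2789/94851) = 268316 + (-1/24743504186 + √2789/94851) = 6639078069170775/24743504186 + √2789/94851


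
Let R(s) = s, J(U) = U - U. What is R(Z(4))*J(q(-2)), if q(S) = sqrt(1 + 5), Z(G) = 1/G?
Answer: 0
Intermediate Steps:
Z(G) = 1/G
q(S) = sqrt(6)
J(U) = 0
R(Z(4))*J(q(-2)) = 0/4 = (1/4)*0 = 0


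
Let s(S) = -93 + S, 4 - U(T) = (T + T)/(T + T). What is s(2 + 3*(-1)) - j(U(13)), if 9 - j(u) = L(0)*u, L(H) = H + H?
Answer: -103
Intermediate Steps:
U(T) = 3 (U(T) = 4 - (T + T)/(T + T) = 4 - 2*T/(2*T) = 4 - 2*T*1/(2*T) = 4 - 1*1 = 4 - 1 = 3)
L(H) = 2*H
j(u) = 9 (j(u) = 9 - 2*0*u = 9 - 0*u = 9 - 1*0 = 9 + 0 = 9)
s(2 + 3*(-1)) - j(U(13)) = (-93 + (2 + 3*(-1))) - 1*9 = (-93 + (2 - 3)) - 9 = (-93 - 1) - 9 = -94 - 9 = -103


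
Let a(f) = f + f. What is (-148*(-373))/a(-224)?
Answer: -13801/112 ≈ -123.22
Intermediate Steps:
a(f) = 2*f
(-148*(-373))/a(-224) = (-148*(-373))/((2*(-224))) = 55204/(-448) = 55204*(-1/448) = -13801/112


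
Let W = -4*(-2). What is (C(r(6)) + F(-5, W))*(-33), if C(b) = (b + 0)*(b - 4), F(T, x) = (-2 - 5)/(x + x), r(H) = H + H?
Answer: -50457/16 ≈ -3153.6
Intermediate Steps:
W = 8
r(H) = 2*H
F(T, x) = -7/(2*x) (F(T, x) = -7*1/(2*x) = -7/(2*x))
C(b) = b*(-4 + b)
(C(r(6)) + F(-5, W))*(-33) = ((2*6)*(-4 + 2*6) - 7/2/8)*(-33) = (12*(-4 + 12) - 7/2*⅛)*(-33) = (12*8 - 7/16)*(-33) = (96 - 7/16)*(-33) = (1529/16)*(-33) = -50457/16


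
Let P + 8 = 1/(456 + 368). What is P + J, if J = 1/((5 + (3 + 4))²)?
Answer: -118535/14832 ≈ -7.9918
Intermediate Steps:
P = -6591/824 (P = -8 + 1/(456 + 368) = -8 + 1/824 = -6591/824 ≈ -7.9988)
J = 1/144 (J = 1/((5 + 7)²) = 1/(12²) = 1/144 ≈ 0.0069444)
P + J = -6591/824 + 1/144 = -118535/14832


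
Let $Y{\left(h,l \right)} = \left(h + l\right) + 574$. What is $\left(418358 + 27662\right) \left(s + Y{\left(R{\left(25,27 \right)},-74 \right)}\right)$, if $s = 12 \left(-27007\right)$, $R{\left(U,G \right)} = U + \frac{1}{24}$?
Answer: $- \frac{865882599575}{6} \approx -1.4431 \cdot 10^{11}$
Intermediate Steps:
$R{\left(U,G \right)} = \frac{1}{24} + U$ ($R{\left(U,G \right)} = U + \frac{1}{24} = \frac{1}{24} + U$)
$Y{\left(h,l \right)} = 574 + h + l$
$s = -324084$
$\left(418358 + 27662\right) \left(s + Y{\left(R{\left(25,27 \right)},-74 \right)}\right) = \left(418358 + 27662\right) \left(-324084 + \left(574 + \left(\frac{1}{24} + 25\right) - 74\right)\right) = 446020 \left(-324084 + \left(574 + \frac{601}{24} - 74\right)\right) = 446020 \left(-324084 + \frac{12601}{24}\right) = 446020 \left(- \frac{7765415}{24}\right) = - \frac{865882599575}{6}$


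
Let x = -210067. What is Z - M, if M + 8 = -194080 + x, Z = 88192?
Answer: 492347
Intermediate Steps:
M = -404155 (M = -8 + (-194080 - 210067) = -8 - 404147 = -404155)
Z - M = 88192 - 1*(-404155) = 88192 + 404155 = 492347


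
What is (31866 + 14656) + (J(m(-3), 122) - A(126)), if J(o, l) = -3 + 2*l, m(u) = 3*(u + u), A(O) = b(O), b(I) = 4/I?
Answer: 2946067/63 ≈ 46763.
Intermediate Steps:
A(O) = 4/O
m(u) = 6*u (m(u) = 3*(2*u) = 6*u)
(31866 + 14656) + (J(m(-3), 122) - A(126)) = (31866 + 14656) + ((-3 + 2*122) - 4/126) = 46522 + ((-3 + 244) - 4/126) = 46522 + (241 - 1*2/63) = 46522 + (241 - 2/63) = 46522 + 15181/63 = 2946067/63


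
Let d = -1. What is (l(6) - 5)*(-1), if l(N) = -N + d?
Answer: 12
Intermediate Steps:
l(N) = -1 - N (l(N) = -N - 1 = -1 - N)
(l(6) - 5)*(-1) = ((-1 - 1*6) - 5)*(-1) = ((-1 - 6) - 5)*(-1) = (-7 - 5)*(-1) = -12*(-1) = 12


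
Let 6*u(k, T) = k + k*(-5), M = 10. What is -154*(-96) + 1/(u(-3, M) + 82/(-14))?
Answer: 399161/27 ≈ 14784.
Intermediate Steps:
u(k, T) = -2*k/3 (u(k, T) = (k + k*(-5))/6 = (k - 5*k)/6 = (-4*k)/6 = -2*k/3)
-154*(-96) + 1/(u(-3, M) + 82/(-14)) = -154*(-96) + 1/(-2/3*(-3) + 82/(-14)) = 14784 + 1/(2 + 82*(-1/14)) = 14784 + 1/(2 - 41/7) = 14784 + 1/(-27/7) = 14784 - 7/27 = 399161/27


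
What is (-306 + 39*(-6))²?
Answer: 291600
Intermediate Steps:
(-306 + 39*(-6))² = (-306 - 234)² = (-540)² = 291600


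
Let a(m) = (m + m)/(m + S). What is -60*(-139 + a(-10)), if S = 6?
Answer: 8040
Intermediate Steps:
a(m) = 2*m/(6 + m) (a(m) = (m + m)/(m + 6) = (2*m)/(6 + m) = 2*m/(6 + m))
-60*(-139 + a(-10)) = -60*(-139 + 2*(-10)/(6 - 10)) = -60*(-139 + 2*(-10)/(-4)) = -60*(-139 + 2*(-10)*(-¼)) = -60*(-139 + 5) = -60*(-134) = 8040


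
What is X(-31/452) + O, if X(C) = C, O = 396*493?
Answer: 88243025/452 ≈ 1.9523e+5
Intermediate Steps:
O = 195228
X(-31/452) + O = -31/452 + 195228 = 88243025/452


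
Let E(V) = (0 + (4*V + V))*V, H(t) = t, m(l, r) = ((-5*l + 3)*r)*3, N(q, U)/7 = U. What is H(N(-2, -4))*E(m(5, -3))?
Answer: -5488560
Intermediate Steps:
N(q, U) = 7*U
m(l, r) = 3*r*(3 - 5*l) (m(l, r) = ((3 - 5*l)*r)*3 = (r*(3 - 5*l))*3 = 3*r*(3 - 5*l))
E(V) = 5*V² (E(V) = (0 + 5*V)*V = (5*V)*V = 5*V²)
H(N(-2, -4))*E(m(5, -3)) = (7*(-4))*(5*(3*(-3)*(3 - 5*5))²) = -140*(3*(-3)*(3 - 25))² = -140*(3*(-3)*(-22))² = -140*198² = -140*39204 = -28*196020 = -5488560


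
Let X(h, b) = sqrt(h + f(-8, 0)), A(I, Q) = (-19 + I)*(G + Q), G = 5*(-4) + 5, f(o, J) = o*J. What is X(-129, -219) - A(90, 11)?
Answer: 284 + I*sqrt(129) ≈ 284.0 + 11.358*I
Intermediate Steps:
f(o, J) = J*o
G = -15 (G = -20 + 5 = -15)
A(I, Q) = (-19 + I)*(-15 + Q)
X(h, b) = sqrt(h) (X(h, b) = sqrt(h + 0*(-8)) = sqrt(h + 0) = sqrt(h))
X(-129, -219) - A(90, 11) = sqrt(-129) - (285 - 19*11 - 15*90 + 90*11) = I*sqrt(129) - (285 - 209 - 1350 + 990) = I*sqrt(129) - 1*(-284) = I*sqrt(129) + 284 = 284 + I*sqrt(129)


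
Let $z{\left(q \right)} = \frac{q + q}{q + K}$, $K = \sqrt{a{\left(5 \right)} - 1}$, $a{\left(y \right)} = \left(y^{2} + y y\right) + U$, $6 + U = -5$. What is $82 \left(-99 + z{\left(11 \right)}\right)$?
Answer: $- \frac{653950}{83} - \frac{1804 \sqrt{38}}{83} \approx -8012.9$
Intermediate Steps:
$U = -11$ ($U = -6 - 5 = -11$)
$a{\left(y \right)} = -11 + 2 y^{2}$ ($a{\left(y \right)} = \left(y^{2} + y y\right) - 11 = \left(y^{2} + y^{2}\right) - 11 = 2 y^{2} - 11 = -11 + 2 y^{2}$)
$K = \sqrt{38}$ ($K = \sqrt{\left(-11 + 2 \cdot 5^{2}\right) - 1} = \sqrt{\left(-11 + 2 \cdot 25\right) - 1} = \sqrt{\left(-11 + 50\right) - 1} = \sqrt{39 - 1} = \sqrt{38} \approx 6.1644$)
$z{\left(q \right)} = \frac{2 q}{q + \sqrt{38}}$ ($z{\left(q \right)} = \frac{q + q}{q + \sqrt{38}} = \frac{2 q}{q + \sqrt{38}}$)
$82 \left(-99 + z{\left(11 \right)}\right) = 82 \left(-99 + 2 \cdot 11 \frac{1}{11 + \sqrt{38}}\right) = 82 \left(-99 + \frac{22}{11 + \sqrt{38}}\right) = -8118 + \frac{1804}{11 + \sqrt{38}}$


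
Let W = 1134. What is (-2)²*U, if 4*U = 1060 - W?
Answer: -74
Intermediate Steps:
U = -37/2 (U = (1060 - 1*1134)/4 = (1060 - 1134)/4 = (¼)*(-74) = -37/2 ≈ -18.500)
(-2)²*U = (-2)²*(-37/2) = 4*(-37/2) = -74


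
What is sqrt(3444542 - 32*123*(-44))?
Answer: sqrt(3617726) ≈ 1902.0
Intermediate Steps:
sqrt(3444542 - 32*123*(-44)) = sqrt(3444542 - 3936*(-44)) = sqrt(3444542 + 173184) = sqrt(3617726)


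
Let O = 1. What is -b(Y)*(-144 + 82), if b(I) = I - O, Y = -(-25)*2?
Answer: 3038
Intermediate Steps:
Y = 50 (Y = -5*(-10) = 50)
b(I) = -1 + I (b(I) = I - 1*1 = I - 1 = -1 + I)
-b(Y)*(-144 + 82) = -(-1 + 50)*(-144 + 82) = -49*(-62) = -1*(-3038) = 3038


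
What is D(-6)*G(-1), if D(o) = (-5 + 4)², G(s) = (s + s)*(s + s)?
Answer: 4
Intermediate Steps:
G(s) = 4*s² (G(s) = (2*s)*(2*s) = 4*s²)
D(o) = 1 (D(o) = (-1)² = 1)
D(-6)*G(-1) = 1*(4*(-1)²) = 1*(4*1) = 1*4 = 4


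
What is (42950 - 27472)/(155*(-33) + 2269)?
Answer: -7739/1423 ≈ -5.4385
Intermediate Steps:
(42950 - 27472)/(155*(-33) + 2269) = 15478/(-5115 + 2269) = 15478/(-2846) = 15478*(-1/2846) = -7739/1423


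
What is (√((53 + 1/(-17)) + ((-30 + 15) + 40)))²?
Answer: 1325/17 ≈ 77.941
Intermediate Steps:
(√((53 + 1/(-17)) + ((-30 + 15) + 40)))² = (√((53 - 1/17) + (-15 + 40)))² = (√(900/17 + 25))² = (√(1325/17))² = (5*√901/17)² = 1325/17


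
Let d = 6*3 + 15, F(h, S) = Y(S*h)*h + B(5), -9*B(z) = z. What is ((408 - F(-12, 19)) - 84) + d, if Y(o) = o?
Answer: -21406/9 ≈ -2378.4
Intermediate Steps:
B(z) = -z/9
F(h, S) = -5/9 + S*h² (F(h, S) = (S*h)*h - ⅑*5 = S*h² - 5/9 = -5/9 + S*h²)
d = 33 (d = 18 + 15 = 33)
((408 - F(-12, 19)) - 84) + d = ((408 - (-5/9 + 19*(-12)²)) - 84) + 33 = ((408 - (-5/9 + 19*144)) - 84) + 33 = ((408 - (-5/9 + 2736)) - 84) + 33 = ((408 - 1*24619/9) - 84) + 33 = ((408 - 24619/9) - 84) + 33 = (-20947/9 - 84) + 33 = -21703/9 + 33 = -21406/9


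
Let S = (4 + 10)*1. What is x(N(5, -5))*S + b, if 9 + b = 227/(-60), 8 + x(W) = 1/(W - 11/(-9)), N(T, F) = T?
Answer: -1838/15 ≈ -122.53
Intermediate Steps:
x(W) = -8 + 1/(11/9 + W) (x(W) = -8 + 1/(W - 11/(-9)) = -8 + 1/(W - 11*(-⅑)) = -8 + 1/(W + 11/9) = -8 + 1/(11/9 + W))
b = -767/60 (b = -9 + 227/(-60) = -9 + 227*(-1/60) = -9 - 227/60 = -767/60 ≈ -12.783)
S = 14 (S = 14*1 = 14)
x(N(5, -5))*S + b = ((-79 - 72*5)/(11 + 9*5))*14 - 767/60 = ((-79 - 360)/(11 + 45))*14 - 767/60 = (-439/56)*14 - 767/60 = ((1/56)*(-439))*14 - 767/60 = -439/56*14 - 767/60 = -439/4 - 767/60 = -1838/15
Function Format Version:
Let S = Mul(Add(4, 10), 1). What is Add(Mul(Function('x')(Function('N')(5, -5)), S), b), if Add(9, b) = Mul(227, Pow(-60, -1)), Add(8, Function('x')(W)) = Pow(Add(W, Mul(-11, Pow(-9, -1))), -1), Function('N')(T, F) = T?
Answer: Rational(-1838, 15) ≈ -122.53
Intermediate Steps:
Function('x')(W) = Add(-8, Pow(Add(Rational(11, 9), W), -1)) (Function('x')(W) = Add(-8, Pow(Add(W, Mul(-11, Pow(-9, -1))), -1)) = Add(-8, Pow(Add(W, Mul(-11, Rational(-1, 9))), -1)) = Add(-8, Pow(Add(W, Rational(11, 9)), -1)) = Add(-8, Pow(Add(Rational(11, 9), W), -1)))
b = Rational(-767, 60) (b = Add(-9, Mul(227, Pow(-60, -1))) = Add(-9, Mul(227, Rational(-1, 60))) = Add(-9, Rational(-227, 60)) = Rational(-767, 60) ≈ -12.783)
S = 14 (S = Mul(14, 1) = 14)
Add(Mul(Function('x')(Function('N')(5, -5)), S), b) = Add(Mul(Mul(Pow(Add(11, Mul(9, 5)), -1), Add(-79, Mul(-72, 5))), 14), Rational(-767, 60)) = Add(Mul(Mul(Pow(Add(11, 45), -1), Add(-79, -360)), 14), Rational(-767, 60)) = Add(Mul(Mul(Pow(56, -1), -439), 14), Rational(-767, 60)) = Add(Mul(Mul(Rational(1, 56), -439), 14), Rational(-767, 60)) = Add(Mul(Rational(-439, 56), 14), Rational(-767, 60)) = Add(Rational(-439, 4), Rational(-767, 60)) = Rational(-1838, 15)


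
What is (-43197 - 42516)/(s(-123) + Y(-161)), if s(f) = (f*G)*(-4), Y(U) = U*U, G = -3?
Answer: -85713/24445 ≈ -3.5064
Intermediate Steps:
Y(U) = U**2
s(f) = 12*f (s(f) = (f*(-3))*(-4) = -3*f*(-4) = 12*f)
(-43197 - 42516)/(s(-123) + Y(-161)) = (-43197 - 42516)/(12*(-123) + (-161)**2) = -85713/(-1476 + 25921) = -85713/24445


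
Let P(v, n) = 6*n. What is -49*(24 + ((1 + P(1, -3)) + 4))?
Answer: -539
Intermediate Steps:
-49*(24 + ((1 + P(1, -3)) + 4)) = -49*(24 + ((1 + 6*(-3)) + 4)) = -49*(24 + ((1 - 18) + 4)) = -49*(24 + (-17 + 4)) = -49*(24 - 13) = -49*11 = -539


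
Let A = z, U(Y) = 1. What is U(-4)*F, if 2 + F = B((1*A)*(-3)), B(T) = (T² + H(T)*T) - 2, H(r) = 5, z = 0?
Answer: -4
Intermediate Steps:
A = 0
B(T) = -2 + T² + 5*T (B(T) = (T² + 5*T) - 2 = -2 + T² + 5*T)
F = -4 (F = -2 + (-2 + ((1*0)*(-3))² + 5*((1*0)*(-3))) = -2 + (-2 + (0*(-3))² + 5*(0*(-3))) = -2 + (-2 + 0² + 5*0) = -2 + (-2 + 0 + 0) = -2 - 2 = -4)
U(-4)*F = 1*(-4) = -4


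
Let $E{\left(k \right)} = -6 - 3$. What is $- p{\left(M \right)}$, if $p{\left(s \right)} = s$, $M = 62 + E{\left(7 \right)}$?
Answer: $-53$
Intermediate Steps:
$E{\left(k \right)} = -9$ ($E{\left(k \right)} = -6 - 3 = -9$)
$M = 53$ ($M = 62 - 9 = 53$)
$- p{\left(M \right)} = \left(-1\right) 53 = -53$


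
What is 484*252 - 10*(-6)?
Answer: 122028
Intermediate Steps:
484*252 - 10*(-6) = 121968 + 60 = 122028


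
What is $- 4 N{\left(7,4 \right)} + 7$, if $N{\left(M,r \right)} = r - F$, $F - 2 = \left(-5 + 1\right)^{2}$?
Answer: $63$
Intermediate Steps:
$F = 18$ ($F = 2 + \left(-5 + 1\right)^{2} = 2 + \left(-4\right)^{2} = 2 + 16 = 18$)
$N{\left(M,r \right)} = -18 + r$ ($N{\left(M,r \right)} = r - 18 = -18 + r$)
$- 4 N{\left(7,4 \right)} + 7 = - 4 \left(-18 + 4\right) + 7 = \left(-4\right) \left(-14\right) + 7 = 56 + 7 = 63$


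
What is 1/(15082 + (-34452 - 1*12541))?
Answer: -1/31911 ≈ -3.1337e-5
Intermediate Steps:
1/(15082 + (-34452 - 1*12541)) = 1/(15082 + (-34452 - 12541)) = 1/(15082 - 46993) = 1/(-31911) = -1/31911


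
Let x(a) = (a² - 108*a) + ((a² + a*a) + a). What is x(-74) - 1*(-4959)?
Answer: 29305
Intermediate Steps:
x(a) = -107*a + 3*a² (x(a) = (a² - 108*a) + ((a² + a²) + a) = (a² - 108*a) + (2*a² + a) = (a² - 108*a) + (a + 2*a²) = -107*a + 3*a²)
x(-74) - 1*(-4959) = -74*(-107 + 3*(-74)) - 1*(-4959) = -74*(-107 - 222) + 4959 = -74*(-329) + 4959 = 24346 + 4959 = 29305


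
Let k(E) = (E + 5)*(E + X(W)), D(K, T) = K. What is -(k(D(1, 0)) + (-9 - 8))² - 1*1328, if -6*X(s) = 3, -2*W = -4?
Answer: -1524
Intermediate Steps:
W = 2 (W = -½*(-4) = 2)
X(s) = -½ (X(s) = -⅙*3 = -½)
k(E) = (5 + E)*(-½ + E) (k(E) = (E + 5)*(E - ½) = (5 + E)*(-½ + E))
-(k(D(1, 0)) + (-9 - 8))² - 1*1328 = -((-5/2 + 1² + (9/2)*1) + (-9 - 8))² - 1*1328 = -((-5/2 + 1 + 9/2) - 17)² - 1328 = -(3 - 17)² - 1328 = -1*(-14)² - 1328 = -1*196 - 1328 = -196 - 1328 = -1524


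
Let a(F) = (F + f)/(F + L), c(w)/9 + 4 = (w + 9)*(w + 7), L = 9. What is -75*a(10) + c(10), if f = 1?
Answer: 53724/19 ≈ 2827.6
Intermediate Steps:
c(w) = -36 + 9*(7 + w)*(9 + w) (c(w) = -36 + 9*((w + 9)*(w + 7)) = -36 + 9*((9 + w)*(7 + w)) = -36 + 9*((7 + w)*(9 + w)) = -36 + 9*(7 + w)*(9 + w))
a(F) = (1 + F)/(9 + F) (a(F) = (F + 1)/(F + 9) = (1 + F)/(9 + F))
-75*a(10) + c(10) = -75*(1 + 10)/(9 + 10) + (531 + 9*10**2 + 144*10) = -75*11/19 + (531 + 9*100 + 1440) = -75*11/19 + (531 + 900 + 1440) = -75*11/19 + 2871 = -825/19 + 2871 = 53724/19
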